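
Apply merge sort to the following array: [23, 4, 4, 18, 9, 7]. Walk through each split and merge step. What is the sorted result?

Merge sort trace:

Split: [23, 4, 4, 18, 9, 7] -> [23, 4, 4] and [18, 9, 7]
  Split: [23, 4, 4] -> [23] and [4, 4]
    Split: [4, 4] -> [4] and [4]
    Merge: [4] + [4] -> [4, 4]
  Merge: [23] + [4, 4] -> [4, 4, 23]
  Split: [18, 9, 7] -> [18] and [9, 7]
    Split: [9, 7] -> [9] and [7]
    Merge: [9] + [7] -> [7, 9]
  Merge: [18] + [7, 9] -> [7, 9, 18]
Merge: [4, 4, 23] + [7, 9, 18] -> [4, 4, 7, 9, 18, 23]

Final sorted array: [4, 4, 7, 9, 18, 23]

The merge sort proceeds by recursively splitting the array and merging sorted halves.
After all merges, the sorted array is [4, 4, 7, 9, 18, 23].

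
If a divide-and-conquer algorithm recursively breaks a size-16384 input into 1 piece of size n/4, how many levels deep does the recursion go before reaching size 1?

For divide and conquer with division factor 4:

Problem sizes at each level:
Level 0: 16384
Level 1: 4096
Level 2: 1024
Level 3: 256
Level 4: 64
Level 5: 16
Level 6: 4
Level 7: 1

The root is level 0 and the size-1 base case is level 7 (the tree spans levels 0 through 7, i.e. 8 levels counting the root), so the depth is the number of divisions: log_4(16384) = 7

The recursion tree depth is log_4(16384) = 7. At each level, the problem size is divided by 4, so it takes 7 divisions to reduce to a base case of size 1. The algorithm makes 1 recursive call at each level.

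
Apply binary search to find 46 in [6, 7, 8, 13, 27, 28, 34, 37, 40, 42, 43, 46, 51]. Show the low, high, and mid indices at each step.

Binary search for 46 in [6, 7, 8, 13, 27, 28, 34, 37, 40, 42, 43, 46, 51]:

lo=0, hi=12, mid=6, arr[mid]=34 -> 34 < 46, search right half
lo=7, hi=12, mid=9, arr[mid]=42 -> 42 < 46, search right half
lo=10, hi=12, mid=11, arr[mid]=46 -> Found target at index 11!

Binary search finds 46 at index 11 after 3 comparisons. The search repeatedly halves the search space by comparing with the middle element.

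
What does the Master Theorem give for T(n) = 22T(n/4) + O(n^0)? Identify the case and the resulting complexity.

Master Theorem for T(n) = 22T(n/4) + O(n^0):

a = 22, b = 4, c = 0
log_b(a) = log_4(22) = 2.2297

Case 1: c = 0 < log_4(22) = 2.2297
T(n) = O(n^(log_4 22))

For T(n) = 22T(n/4) + O(n^0): log_4(22) = 2.2297. This is Case 1 of the Master Theorem (c < log_b(a), work dominated by leaves), giving O(n^(log_4 22)).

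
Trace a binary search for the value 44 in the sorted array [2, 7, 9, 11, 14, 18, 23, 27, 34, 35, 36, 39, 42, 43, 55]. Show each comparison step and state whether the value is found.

Binary search for 44 in [2, 7, 9, 11, 14, 18, 23, 27, 34, 35, 36, 39, 42, 43, 55]:

lo=0, hi=14, mid=7, arr[mid]=27 -> 27 < 44, search right half
lo=8, hi=14, mid=11, arr[mid]=39 -> 39 < 44, search right half
lo=12, hi=14, mid=13, arr[mid]=43 -> 43 < 44, search right half
lo=14, hi=14, mid=14, arr[mid]=55 -> 55 > 44, search left half
lo=14 > hi=13, target 44 not found

Binary search determines that 44 is not in the array after 4 comparisons. The search space was exhausted without finding the target.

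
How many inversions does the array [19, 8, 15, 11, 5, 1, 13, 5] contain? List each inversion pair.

Finding inversions in [19, 8, 15, 11, 5, 1, 13, 5]:

(0, 1): arr[0]=19 > arr[1]=8
(0, 2): arr[0]=19 > arr[2]=15
(0, 3): arr[0]=19 > arr[3]=11
(0, 4): arr[0]=19 > arr[4]=5
(0, 5): arr[0]=19 > arr[5]=1
(0, 6): arr[0]=19 > arr[6]=13
(0, 7): arr[0]=19 > arr[7]=5
(1, 4): arr[1]=8 > arr[4]=5
(1, 5): arr[1]=8 > arr[5]=1
(1, 7): arr[1]=8 > arr[7]=5
(2, 3): arr[2]=15 > arr[3]=11
(2, 4): arr[2]=15 > arr[4]=5
(2, 5): arr[2]=15 > arr[5]=1
(2, 6): arr[2]=15 > arr[6]=13
(2, 7): arr[2]=15 > arr[7]=5
(3, 4): arr[3]=11 > arr[4]=5
(3, 5): arr[3]=11 > arr[5]=1
(3, 7): arr[3]=11 > arr[7]=5
(4, 5): arr[4]=5 > arr[5]=1
(6, 7): arr[6]=13 > arr[7]=5

Total inversions: 20

The array has 20 inversion(s): (0,1), (0,2), (0,3), (0,4), (0,5), (0,6), (0,7), (1,4), (1,5), (1,7), (2,3), (2,4), (2,5), (2,6), (2,7), (3,4), (3,5), (3,7), (4,5), (6,7). Each pair (i,j) satisfies i < j and arr[i] > arr[j].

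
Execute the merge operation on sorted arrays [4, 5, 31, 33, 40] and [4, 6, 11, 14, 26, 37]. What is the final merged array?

Merging process:

Compare 4 vs 4: take 4 from left. Merged: [4]
Compare 5 vs 4: take 4 from right. Merged: [4, 4]
Compare 5 vs 6: take 5 from left. Merged: [4, 4, 5]
Compare 31 vs 6: take 6 from right. Merged: [4, 4, 5, 6]
Compare 31 vs 11: take 11 from right. Merged: [4, 4, 5, 6, 11]
Compare 31 vs 14: take 14 from right. Merged: [4, 4, 5, 6, 11, 14]
Compare 31 vs 26: take 26 from right. Merged: [4, 4, 5, 6, 11, 14, 26]
Compare 31 vs 37: take 31 from left. Merged: [4, 4, 5, 6, 11, 14, 26, 31]
Compare 33 vs 37: take 33 from left. Merged: [4, 4, 5, 6, 11, 14, 26, 31, 33]
Compare 40 vs 37: take 37 from right. Merged: [4, 4, 5, 6, 11, 14, 26, 31, 33, 37]
Append remaining from left: [40]. Merged: [4, 4, 5, 6, 11, 14, 26, 31, 33, 37, 40]

Final merged array: [4, 4, 5, 6, 11, 14, 26, 31, 33, 37, 40]
Total comparisons: 10

The merged array is [4, 4, 5, 6, 11, 14, 26, 31, 33, 37, 40], requiring 10 comparisons. The merge step runs in O(n) time where n is the total number of elements.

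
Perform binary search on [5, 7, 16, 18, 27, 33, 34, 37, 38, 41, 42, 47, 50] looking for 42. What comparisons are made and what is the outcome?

Binary search for 42 in [5, 7, 16, 18, 27, 33, 34, 37, 38, 41, 42, 47, 50]:

lo=0, hi=12, mid=6, arr[mid]=34 -> 34 < 42, search right half
lo=7, hi=12, mid=9, arr[mid]=41 -> 41 < 42, search right half
lo=10, hi=12, mid=11, arr[mid]=47 -> 47 > 42, search left half
lo=10, hi=10, mid=10, arr[mid]=42 -> Found target at index 10!

Binary search finds 42 at index 10 after 4 comparisons. The search repeatedly halves the search space by comparing with the middle element.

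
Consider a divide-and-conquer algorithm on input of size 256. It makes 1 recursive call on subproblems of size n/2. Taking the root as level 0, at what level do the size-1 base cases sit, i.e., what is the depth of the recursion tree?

For divide and conquer with division factor 2:

Problem sizes at each level:
Level 0: 256
Level 1: 128
Level 2: 64
Level 3: 32
Level 4: 16
Level 5: 8
Level 6: 4
Level 7: 2
Level 8: 1

The root is level 0 and the size-1 base case is level 8 (the tree spans levels 0 through 8, i.e. 9 levels counting the root), so the depth is the number of divisions: log_2(256) = 8

The recursion tree depth is log_2(256) = 8. At each level, the problem size is divided by 2, so it takes 8 divisions to reduce to a base case of size 1. The algorithm makes 1 recursive call at each level.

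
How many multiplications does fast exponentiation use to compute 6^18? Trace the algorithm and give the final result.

Computing 6^18 by squaring (build up from 6^1; each line after the first costs one multiplication):

6^1 = 6
6^2 = (6^1)^2 = 6^2 = 36
6^4 = (6^2)^2 = 36^2 = 1296
6^8 = (6^4)^2 = 1296^2 = 1679616
6^9 = 6 * 6^8 = 6 * 1679616 = 10077696
6^18 = (6^9)^2 = 10077696^2 = 101559956668416

Result: 101559956668416
Multiplications needed: 5 (5 lines after 6^1)

6^18 = 101559956668416. Using exponentiation by squaring, this requires 5 multiplications. The key idea: if the exponent is even, square the half-power; if odd, multiply by the base once.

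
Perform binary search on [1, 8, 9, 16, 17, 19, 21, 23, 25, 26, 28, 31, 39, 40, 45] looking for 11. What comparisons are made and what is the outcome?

Binary search for 11 in [1, 8, 9, 16, 17, 19, 21, 23, 25, 26, 28, 31, 39, 40, 45]:

lo=0, hi=14, mid=7, arr[mid]=23 -> 23 > 11, search left half
lo=0, hi=6, mid=3, arr[mid]=16 -> 16 > 11, search left half
lo=0, hi=2, mid=1, arr[mid]=8 -> 8 < 11, search right half
lo=2, hi=2, mid=2, arr[mid]=9 -> 9 < 11, search right half
lo=3 > hi=2, target 11 not found

Binary search determines that 11 is not in the array after 4 comparisons. The search space was exhausted without finding the target.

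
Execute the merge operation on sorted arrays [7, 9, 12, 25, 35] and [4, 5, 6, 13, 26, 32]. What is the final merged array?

Merging process:

Compare 7 vs 4: take 4 from right. Merged: [4]
Compare 7 vs 5: take 5 from right. Merged: [4, 5]
Compare 7 vs 6: take 6 from right. Merged: [4, 5, 6]
Compare 7 vs 13: take 7 from left. Merged: [4, 5, 6, 7]
Compare 9 vs 13: take 9 from left. Merged: [4, 5, 6, 7, 9]
Compare 12 vs 13: take 12 from left. Merged: [4, 5, 6, 7, 9, 12]
Compare 25 vs 13: take 13 from right. Merged: [4, 5, 6, 7, 9, 12, 13]
Compare 25 vs 26: take 25 from left. Merged: [4, 5, 6, 7, 9, 12, 13, 25]
Compare 35 vs 26: take 26 from right. Merged: [4, 5, 6, 7, 9, 12, 13, 25, 26]
Compare 35 vs 32: take 32 from right. Merged: [4, 5, 6, 7, 9, 12, 13, 25, 26, 32]
Append remaining from left: [35]. Merged: [4, 5, 6, 7, 9, 12, 13, 25, 26, 32, 35]

Final merged array: [4, 5, 6, 7, 9, 12, 13, 25, 26, 32, 35]
Total comparisons: 10

The merged array is [4, 5, 6, 7, 9, 12, 13, 25, 26, 32, 35], requiring 10 comparisons. The merge step runs in O(n) time where n is the total number of elements.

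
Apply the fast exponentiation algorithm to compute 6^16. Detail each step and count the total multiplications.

Computing 6^16 by squaring (build up from 6^1; each line after the first costs one multiplication):

6^1 = 6
6^2 = (6^1)^2 = 6^2 = 36
6^4 = (6^2)^2 = 36^2 = 1296
6^8 = (6^4)^2 = 1296^2 = 1679616
6^16 = (6^8)^2 = 1679616^2 = 2821109907456

Result: 2821109907456
Multiplications needed: 4 (4 lines after 6^1)

6^16 = 2821109907456. Using exponentiation by squaring, this requires 4 multiplications. The key idea: if the exponent is even, square the half-power; if odd, multiply by the base once.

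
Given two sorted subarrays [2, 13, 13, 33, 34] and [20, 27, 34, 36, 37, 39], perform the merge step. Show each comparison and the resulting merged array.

Merging process:

Compare 2 vs 20: take 2 from left. Merged: [2]
Compare 13 vs 20: take 13 from left. Merged: [2, 13]
Compare 13 vs 20: take 13 from left. Merged: [2, 13, 13]
Compare 33 vs 20: take 20 from right. Merged: [2, 13, 13, 20]
Compare 33 vs 27: take 27 from right. Merged: [2, 13, 13, 20, 27]
Compare 33 vs 34: take 33 from left. Merged: [2, 13, 13, 20, 27, 33]
Compare 34 vs 34: take 34 from left. Merged: [2, 13, 13, 20, 27, 33, 34]
Append remaining from right: [34, 36, 37, 39]. Merged: [2, 13, 13, 20, 27, 33, 34, 34, 36, 37, 39]

Final merged array: [2, 13, 13, 20, 27, 33, 34, 34, 36, 37, 39]
Total comparisons: 7

The merged array is [2, 13, 13, 20, 27, 33, 34, 34, 36, 37, 39], requiring 7 comparisons. The merge step runs in O(n) time where n is the total number of elements.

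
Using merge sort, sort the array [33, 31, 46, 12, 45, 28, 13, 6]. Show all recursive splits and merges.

Merge sort trace:

Split: [33, 31, 46, 12, 45, 28, 13, 6] -> [33, 31, 46, 12] and [45, 28, 13, 6]
  Split: [33, 31, 46, 12] -> [33, 31] and [46, 12]
    Split: [33, 31] -> [33] and [31]
    Merge: [33] + [31] -> [31, 33]
    Split: [46, 12] -> [46] and [12]
    Merge: [46] + [12] -> [12, 46]
  Merge: [31, 33] + [12, 46] -> [12, 31, 33, 46]
  Split: [45, 28, 13, 6] -> [45, 28] and [13, 6]
    Split: [45, 28] -> [45] and [28]
    Merge: [45] + [28] -> [28, 45]
    Split: [13, 6] -> [13] and [6]
    Merge: [13] + [6] -> [6, 13]
  Merge: [28, 45] + [6, 13] -> [6, 13, 28, 45]
Merge: [12, 31, 33, 46] + [6, 13, 28, 45] -> [6, 12, 13, 28, 31, 33, 45, 46]

Final sorted array: [6, 12, 13, 28, 31, 33, 45, 46]

The merge sort proceeds by recursively splitting the array and merging sorted halves.
After all merges, the sorted array is [6, 12, 13, 28, 31, 33, 45, 46].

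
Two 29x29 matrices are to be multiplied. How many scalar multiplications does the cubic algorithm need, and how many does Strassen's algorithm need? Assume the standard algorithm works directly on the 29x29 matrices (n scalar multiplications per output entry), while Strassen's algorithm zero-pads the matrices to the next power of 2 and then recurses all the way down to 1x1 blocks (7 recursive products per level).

Matrix multiplication for 29x29 matrices:

Strassen's algorithm requires power-of-2 dimensions. Pad 29x29 to 32x32 (next power of 2).

Standard algorithm: 29^3 = 24389 multiplications
Strassen's algorithm: 7^(log2(32)) = 7^5 = 16807 multiplications
Savings: 24389 - 16807 = 7582 multiplications

Standard: 24389 multiplications (29^3). Strassen: 16807 multiplications (7^5, after padding to 32x32). Strassen reduces 8 recursive multiplications to 7 at each level.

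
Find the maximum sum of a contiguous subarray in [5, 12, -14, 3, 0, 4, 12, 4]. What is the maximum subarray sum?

Using Kadane's algorithm on [5, 12, -14, 3, 0, 4, 12, 4]:

Scanning through the array:
Position 1 (value 12): max_ending_here = 17, max_so_far = 17
Position 2 (value -14): max_ending_here = 3, max_so_far = 17
Position 3 (value 3): max_ending_here = 6, max_so_far = 17
Position 4 (value 0): max_ending_here = 6, max_so_far = 17
Position 5 (value 4): max_ending_here = 10, max_so_far = 17
Position 6 (value 12): max_ending_here = 22, max_so_far = 22
Position 7 (value 4): max_ending_here = 26, max_so_far = 26

Maximum subarray: [5, 12, -14, 3, 0, 4, 12, 4]
Maximum sum: 26

The maximum subarray is [5, 12, -14, 3, 0, 4, 12, 4] with sum 26. This subarray runs from index 0 to index 7.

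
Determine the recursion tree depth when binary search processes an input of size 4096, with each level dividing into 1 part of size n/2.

For divide and conquer with division factor 2:

Problem sizes at each level:
Level 0: 4096
Level 1: 2048
Level 2: 1024
Level 3: 512
Level 4: 256
Level 5: 128
Level 6: 64
Level 7: 32
Level 8: 16
Level 9: 8
Level 10: 4
Level 11: 2
Level 12: 1

The root is level 0 and the size-1 base case is level 12 (the tree spans levels 0 through 12, i.e. 13 levels counting the root), so the depth is the number of divisions: log_2(4096) = 12

The recursion tree depth is log_2(4096) = 12. At each level, the problem size is divided by 2, so it takes 12 divisions to reduce to a base case of size 1. The algorithm makes 1 recursive call at each level.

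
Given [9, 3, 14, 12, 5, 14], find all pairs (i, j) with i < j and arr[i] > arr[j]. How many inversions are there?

Finding inversions in [9, 3, 14, 12, 5, 14]:

(0, 1): arr[0]=9 > arr[1]=3
(0, 4): arr[0]=9 > arr[4]=5
(2, 3): arr[2]=14 > arr[3]=12
(2, 4): arr[2]=14 > arr[4]=5
(3, 4): arr[3]=12 > arr[4]=5

Total inversions: 5

The array has 5 inversion(s): (0,1), (0,4), (2,3), (2,4), (3,4). Each pair (i,j) satisfies i < j and arr[i] > arr[j].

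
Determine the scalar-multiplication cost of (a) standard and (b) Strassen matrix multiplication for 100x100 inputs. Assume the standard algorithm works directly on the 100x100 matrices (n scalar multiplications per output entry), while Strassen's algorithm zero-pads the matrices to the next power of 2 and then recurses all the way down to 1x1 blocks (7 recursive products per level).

Matrix multiplication for 100x100 matrices:

Strassen's algorithm requires power-of-2 dimensions. Pad 100x100 to 128x128 (next power of 2).

Standard algorithm: 100^3 = 1000000 multiplications
Strassen's algorithm: 7^(log2(128)) = 7^7 = 823543 multiplications
Savings: 1000000 - 823543 = 176457 multiplications

Standard: 1000000 multiplications (100^3). Strassen: 823543 multiplications (7^7, after padding to 128x128). Strassen reduces 8 recursive multiplications to 7 at each level.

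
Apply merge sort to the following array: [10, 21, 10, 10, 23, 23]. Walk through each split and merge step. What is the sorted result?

Merge sort trace:

Split: [10, 21, 10, 10, 23, 23] -> [10, 21, 10] and [10, 23, 23]
  Split: [10, 21, 10] -> [10] and [21, 10]
    Split: [21, 10] -> [21] and [10]
    Merge: [21] + [10] -> [10, 21]
  Merge: [10] + [10, 21] -> [10, 10, 21]
  Split: [10, 23, 23] -> [10] and [23, 23]
    Split: [23, 23] -> [23] and [23]
    Merge: [23] + [23] -> [23, 23]
  Merge: [10] + [23, 23] -> [10, 23, 23]
Merge: [10, 10, 21] + [10, 23, 23] -> [10, 10, 10, 21, 23, 23]

Final sorted array: [10, 10, 10, 21, 23, 23]

The merge sort proceeds by recursively splitting the array and merging sorted halves.
After all merges, the sorted array is [10, 10, 10, 21, 23, 23].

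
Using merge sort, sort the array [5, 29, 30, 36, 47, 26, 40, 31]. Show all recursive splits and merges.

Merge sort trace:

Split: [5, 29, 30, 36, 47, 26, 40, 31] -> [5, 29, 30, 36] and [47, 26, 40, 31]
  Split: [5, 29, 30, 36] -> [5, 29] and [30, 36]
    Split: [5, 29] -> [5] and [29]
    Merge: [5] + [29] -> [5, 29]
    Split: [30, 36] -> [30] and [36]
    Merge: [30] + [36] -> [30, 36]
  Merge: [5, 29] + [30, 36] -> [5, 29, 30, 36]
  Split: [47, 26, 40, 31] -> [47, 26] and [40, 31]
    Split: [47, 26] -> [47] and [26]
    Merge: [47] + [26] -> [26, 47]
    Split: [40, 31] -> [40] and [31]
    Merge: [40] + [31] -> [31, 40]
  Merge: [26, 47] + [31, 40] -> [26, 31, 40, 47]
Merge: [5, 29, 30, 36] + [26, 31, 40, 47] -> [5, 26, 29, 30, 31, 36, 40, 47]

Final sorted array: [5, 26, 29, 30, 31, 36, 40, 47]

The merge sort proceeds by recursively splitting the array and merging sorted halves.
After all merges, the sorted array is [5, 26, 29, 30, 31, 36, 40, 47].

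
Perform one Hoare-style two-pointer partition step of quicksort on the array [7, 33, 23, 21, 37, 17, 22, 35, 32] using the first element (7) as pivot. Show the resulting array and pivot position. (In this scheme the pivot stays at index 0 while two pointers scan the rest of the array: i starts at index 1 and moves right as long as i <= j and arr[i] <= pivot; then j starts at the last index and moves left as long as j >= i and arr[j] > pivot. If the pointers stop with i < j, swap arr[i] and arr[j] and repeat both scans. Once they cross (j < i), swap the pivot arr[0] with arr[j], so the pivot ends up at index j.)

Hoare-style two-pointer partition with pivot = 7:

Initial array: [7, 33, 23, 21, 37, 17, 22, 35, 32]

Pointers start at i = 1, j = 8.
i ends at 1, j ends at 0: the pointers have crossed (j < i), so scanning stops.

j = 0, so swapping arr[0] with arr[j] leaves the pivot at position 0: [7, 33, 23, 21, 37, 17, 22, 35, 32]
Pivot position: 0

After partitioning with pivot 7, the array becomes [7, 33, 23, 21, 37, 17, 22, 35, 32]. The pivot is placed at index 0. All elements to the left of the pivot are <= 7, and all elements to the right are > 7.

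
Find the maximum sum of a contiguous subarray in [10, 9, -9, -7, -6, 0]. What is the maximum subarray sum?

Using Kadane's algorithm on [10, 9, -9, -7, -6, 0]:

Scanning through the array:
Position 1 (value 9): max_ending_here = 19, max_so_far = 19
Position 2 (value -9): max_ending_here = 10, max_so_far = 19
Position 3 (value -7): max_ending_here = 3, max_so_far = 19
Position 4 (value -6): max_ending_here = -3, max_so_far = 19
Position 5 (value 0): max_ending_here = 0, max_so_far = 19

Maximum subarray: [10, 9]
Maximum sum: 19

The maximum subarray is [10, 9] with sum 19. This subarray runs from index 0 to index 1.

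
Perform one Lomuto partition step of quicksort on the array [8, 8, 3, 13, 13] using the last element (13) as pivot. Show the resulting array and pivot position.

Lomuto partition with pivot = 13:

Initial array: [8, 8, 3, 13, 13]

arr[0]=8 <= 13: swap with position 0, array becomes [8, 8, 3, 13, 13]
arr[1]=8 <= 13: swap with position 1, array becomes [8, 8, 3, 13, 13]
arr[2]=3 <= 13: swap with position 2, array becomes [8, 8, 3, 13, 13]
arr[3]=13 <= 13: swap with position 3, array becomes [8, 8, 3, 13, 13]

Place pivot at position 4: [8, 8, 3, 13, 13]
Pivot position: 4

After partitioning with pivot 13, the array becomes [8, 8, 3, 13, 13]. The pivot is placed at index 4. All elements to the left of the pivot are <= 13, and all elements to the right are > 13.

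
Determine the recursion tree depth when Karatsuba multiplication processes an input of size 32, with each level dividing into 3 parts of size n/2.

For divide and conquer with division factor 2:

Problem sizes at each level:
Level 0: 32
Level 1: 16
Level 2: 8
Level 3: 4
Level 4: 2
Level 5: 1

The root is level 0 and the size-1 base case is level 5 (the tree spans levels 0 through 5, i.e. 6 levels counting the root), so the depth is the number of divisions: log_2(32) = 5

The recursion tree depth is log_2(32) = 5. At each level, the problem size is divided by 2, so it takes 5 divisions to reduce to a base case of size 1. The algorithm makes 3 recursive calls at each level.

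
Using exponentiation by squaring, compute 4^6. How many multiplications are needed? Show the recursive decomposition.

Computing 4^6 by squaring (build up from 4^1; each line after the first costs one multiplication):

4^1 = 4
4^2 = (4^1)^2 = 4^2 = 16
4^3 = 4 * 4^2 = 4 * 16 = 64
4^6 = (4^3)^2 = 64^2 = 4096

Result: 4096
Multiplications needed: 3 (3 lines after 4^1)

4^6 = 4096. Using exponentiation by squaring, this requires 3 multiplications. The key idea: if the exponent is even, square the half-power; if odd, multiply by the base once.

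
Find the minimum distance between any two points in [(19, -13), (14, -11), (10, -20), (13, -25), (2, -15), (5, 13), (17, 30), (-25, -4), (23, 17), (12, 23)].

Computing all pairwise distances among 10 points:

d((19, -13), (14, -11)) = 5.3852 <-- minimum
d((19, -13), (10, -20)) = 11.4018
d((19, -13), (13, -25)) = 13.4164
d((19, -13), (2, -15)) = 17.1172
d((19, -13), (5, 13)) = 29.5296
d((19, -13), (17, 30)) = 43.0465
d((19, -13), (-25, -4)) = 44.911
d((19, -13), (23, 17)) = 30.2655
d((19, -13), (12, 23)) = 36.6742
d((14, -11), (10, -20)) = 9.8489
d((14, -11), (13, -25)) = 14.0357
d((14, -11), (2, -15)) = 12.6491
d((14, -11), (5, 13)) = 25.632
d((14, -11), (17, 30)) = 41.1096
d((14, -11), (-25, -4)) = 39.6232
d((14, -11), (23, 17)) = 29.4109
d((14, -11), (12, 23)) = 34.0588
d((10, -20), (13, -25)) = 5.831
d((10, -20), (2, -15)) = 9.434
d((10, -20), (5, 13)) = 33.3766
d((10, -20), (17, 30)) = 50.4876
d((10, -20), (-25, -4)) = 38.4838
d((10, -20), (23, 17)) = 39.2173
d((10, -20), (12, 23)) = 43.0465
d((13, -25), (2, -15)) = 14.8661
d((13, -25), (5, 13)) = 38.833
d((13, -25), (17, 30)) = 55.1453
d((13, -25), (-25, -4)) = 43.4166
d((13, -25), (23, 17)) = 43.1741
d((13, -25), (12, 23)) = 48.0104
d((2, -15), (5, 13)) = 28.1603
d((2, -15), (17, 30)) = 47.4342
d((2, -15), (-25, -4)) = 29.1548
d((2, -15), (23, 17)) = 38.2753
d((2, -15), (12, 23)) = 39.2938
d((5, 13), (17, 30)) = 20.8087
d((5, 13), (-25, -4)) = 34.4819
d((5, 13), (23, 17)) = 18.4391
d((5, 13), (12, 23)) = 12.2066
d((17, 30), (-25, -4)) = 54.037
d((17, 30), (23, 17)) = 14.3178
d((17, 30), (12, 23)) = 8.6023
d((-25, -4), (23, 17)) = 52.3927
d((-25, -4), (12, 23)) = 45.8039
d((23, 17), (12, 23)) = 12.53

Closest pair: (19, -13) and (14, -11) with distance 5.3852

The closest pair is (19, -13) and (14, -11) with Euclidean distance 5.3852. For 10 points, brute-force pairwise comparison is shown above. For large n, the divide-and-conquer algorithm (sort by x, recurse on halves, check the dividing strip) achieves O(n log n).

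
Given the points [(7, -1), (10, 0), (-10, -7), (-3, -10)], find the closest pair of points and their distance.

Computing all pairwise distances among 4 points:

d((7, -1), (10, 0)) = 3.1623 <-- minimum
d((7, -1), (-10, -7)) = 18.0278
d((7, -1), (-3, -10)) = 13.4536
d((10, 0), (-10, -7)) = 21.1896
d((10, 0), (-3, -10)) = 16.4012
d((-10, -7), (-3, -10)) = 7.6158

Closest pair: (7, -1) and (10, 0) with distance 3.1623

The closest pair is (7, -1) and (10, 0) with Euclidean distance 3.1623. For 4 points, brute-force pairwise comparison is shown above. For large n, the divide-and-conquer algorithm (sort by x, recurse on halves, check the dividing strip) achieves O(n log n).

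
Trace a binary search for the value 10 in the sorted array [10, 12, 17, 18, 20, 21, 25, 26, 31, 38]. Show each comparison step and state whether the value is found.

Binary search for 10 in [10, 12, 17, 18, 20, 21, 25, 26, 31, 38]:

lo=0, hi=9, mid=4, arr[mid]=20 -> 20 > 10, search left half
lo=0, hi=3, mid=1, arr[mid]=12 -> 12 > 10, search left half
lo=0, hi=0, mid=0, arr[mid]=10 -> Found target at index 0!

Binary search finds 10 at index 0 after 3 comparisons. The search repeatedly halves the search space by comparing with the middle element.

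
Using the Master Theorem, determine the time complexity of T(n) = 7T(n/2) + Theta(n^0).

Master Theorem for T(n) = 7T(n/2) + O(n^0):

a = 7, b = 2, c = 0
log_b(a) = log_2(7) = 2.8074

Case 1: c = 0 < log_2(7) = 2.8074
T(n) = O(n^(log_2 7))

For T(n) = 7T(n/2) + O(n^0): log_2(7) = 2.8074. This is Case 1 of the Master Theorem (c < log_b(a), work dominated by leaves), giving O(n^(log_2 7)).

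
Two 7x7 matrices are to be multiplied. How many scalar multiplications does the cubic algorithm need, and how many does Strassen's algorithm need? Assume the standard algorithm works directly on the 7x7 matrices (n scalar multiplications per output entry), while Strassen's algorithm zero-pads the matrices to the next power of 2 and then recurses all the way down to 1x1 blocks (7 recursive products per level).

Matrix multiplication for 7x7 matrices:

Strassen's algorithm requires power-of-2 dimensions. Pad 7x7 to 8x8 (next power of 2).

Standard algorithm: 7^3 = 343 multiplications
Strassen's algorithm: 7^(log2(8)) = 7^3 = 343 multiplications
Savings: 343 - 343 = 0 multiplications

Standard: 343 multiplications (7^3). Strassen: 343 multiplications (7^3, after padding to 8x8). Strassen reduces 8 recursive multiplications to 7 at each level.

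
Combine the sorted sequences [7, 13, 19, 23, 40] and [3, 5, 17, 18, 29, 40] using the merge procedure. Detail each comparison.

Merging process:

Compare 7 vs 3: take 3 from right. Merged: [3]
Compare 7 vs 5: take 5 from right. Merged: [3, 5]
Compare 7 vs 17: take 7 from left. Merged: [3, 5, 7]
Compare 13 vs 17: take 13 from left. Merged: [3, 5, 7, 13]
Compare 19 vs 17: take 17 from right. Merged: [3, 5, 7, 13, 17]
Compare 19 vs 18: take 18 from right. Merged: [3, 5, 7, 13, 17, 18]
Compare 19 vs 29: take 19 from left. Merged: [3, 5, 7, 13, 17, 18, 19]
Compare 23 vs 29: take 23 from left. Merged: [3, 5, 7, 13, 17, 18, 19, 23]
Compare 40 vs 29: take 29 from right. Merged: [3, 5, 7, 13, 17, 18, 19, 23, 29]
Compare 40 vs 40: take 40 from left. Merged: [3, 5, 7, 13, 17, 18, 19, 23, 29, 40]
Append remaining from right: [40]. Merged: [3, 5, 7, 13, 17, 18, 19, 23, 29, 40, 40]

Final merged array: [3, 5, 7, 13, 17, 18, 19, 23, 29, 40, 40]
Total comparisons: 10

The merged array is [3, 5, 7, 13, 17, 18, 19, 23, 29, 40, 40], requiring 10 comparisons. The merge step runs in O(n) time where n is the total number of elements.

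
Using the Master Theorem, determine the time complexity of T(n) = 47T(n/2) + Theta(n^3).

Master Theorem for T(n) = 47T(n/2) + O(n^3):

a = 47, b = 2, c = 3
log_b(a) = log_2(47) = 5.5546

Case 1: c = 3 < log_2(47) = 5.5546
T(n) = O(n^(log_2 47))

For T(n) = 47T(n/2) + O(n^3): log_2(47) = 5.5546. This is Case 1 of the Master Theorem (c < log_b(a), work dominated by leaves), giving O(n^(log_2 47)).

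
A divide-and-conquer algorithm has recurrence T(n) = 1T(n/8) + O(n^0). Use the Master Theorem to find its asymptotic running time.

Master Theorem for T(n) = 1T(n/8) + O(n^0):

a = 1, b = 8, c = 0
log_b(a) = log_8(1) = 0.0000

Case 2: c = 0 = log_8(1) = 0.0000
T(n) = O(n^0 log n) = O(log n)

For T(n) = 1T(n/8) + O(n^0): log_8(1) = 0.0000. This is Case 2 of the Master Theorem (c = log_b(a), equal work at all levels), giving O(log n).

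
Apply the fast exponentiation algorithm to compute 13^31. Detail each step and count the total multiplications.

Computing 13^31 by squaring (build up from 13^1; each line after the first costs one multiplication):

13^1 = 13
13^2 = (13^1)^2 = 13^2 = 169
13^3 = 13 * 13^2 = 13 * 169 = 2197
13^6 = (13^3)^2 = 2197^2 = 4826809
13^7 = 13 * 13^6 = 13 * 4826809 = 62748517
13^14 = (13^7)^2 = 62748517^2 = 3937376385699289
13^15 = 13 * 13^14 = 13 * 3937376385699289 = 51185893014090757
13^30 = (13^15)^2 = 51185893014090757^2 = 2619995643649944960380551432833049
13^31 = 13 * 13^30 = 13 * 2619995643649944960380551432833049 = 34059943367449284484947168626829637

Result: 34059943367449284484947168626829637
Multiplications needed: 8 (8 lines after 13^1)

13^31 = 34059943367449284484947168626829637. Using exponentiation by squaring, this requires 8 multiplications. The key idea: if the exponent is even, square the half-power; if odd, multiply by the base once.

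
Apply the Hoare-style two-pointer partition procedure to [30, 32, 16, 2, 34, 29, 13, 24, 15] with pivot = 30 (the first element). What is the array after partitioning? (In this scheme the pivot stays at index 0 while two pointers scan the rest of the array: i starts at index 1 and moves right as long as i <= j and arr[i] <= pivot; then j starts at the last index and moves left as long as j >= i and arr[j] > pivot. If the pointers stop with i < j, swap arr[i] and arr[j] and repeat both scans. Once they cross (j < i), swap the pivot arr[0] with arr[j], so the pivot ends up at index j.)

Hoare-style two-pointer partition with pivot = 30:

Initial array: [30, 32, 16, 2, 34, 29, 13, 24, 15]

Pointers start at i = 1, j = 8.
i stops at index 1 (arr[1]=32 > 30), j stops at index 8 (arr[8]=15 <= 30): swap arr[1] and arr[8], array becomes [30, 15, 16, 2, 34, 29, 13, 24, 32]
i stops at index 4 (arr[4]=34 > 30), j stops at index 7 (arr[7]=24 <= 30): swap arr[4] and arr[7], array becomes [30, 15, 16, 2, 24, 29, 13, 34, 32]
i ends at 7, j ends at 6: the pointers have crossed (j < i), so scanning stops.

Swap pivot arr[0] with arr[6] to place pivot at position 6: [13, 15, 16, 2, 24, 29, 30, 34, 32]
Pivot position: 6

After partitioning with pivot 30, the array becomes [13, 15, 16, 2, 24, 29, 30, 34, 32]. The pivot is placed at index 6. All elements to the left of the pivot are <= 30, and all elements to the right are > 30.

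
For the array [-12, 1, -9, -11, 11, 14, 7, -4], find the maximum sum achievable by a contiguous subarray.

Using Kadane's algorithm on [-12, 1, -9, -11, 11, 14, 7, -4]:

Scanning through the array:
Position 1 (value 1): max_ending_here = 1, max_so_far = 1
Position 2 (value -9): max_ending_here = -8, max_so_far = 1
Position 3 (value -11): max_ending_here = -11, max_so_far = 1
Position 4 (value 11): max_ending_here = 11, max_so_far = 11
Position 5 (value 14): max_ending_here = 25, max_so_far = 25
Position 6 (value 7): max_ending_here = 32, max_so_far = 32
Position 7 (value -4): max_ending_here = 28, max_so_far = 32

Maximum subarray: [11, 14, 7]
Maximum sum: 32

The maximum subarray is [11, 14, 7] with sum 32. This subarray runs from index 4 to index 6.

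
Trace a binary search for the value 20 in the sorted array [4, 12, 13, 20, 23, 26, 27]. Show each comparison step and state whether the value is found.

Binary search for 20 in [4, 12, 13, 20, 23, 26, 27]:

lo=0, hi=6, mid=3, arr[mid]=20 -> Found target at index 3!

Binary search finds 20 at index 3 after 1 comparisons. The search repeatedly halves the search space by comparing with the middle element.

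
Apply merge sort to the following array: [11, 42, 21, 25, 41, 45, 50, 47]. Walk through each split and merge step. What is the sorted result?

Merge sort trace:

Split: [11, 42, 21, 25, 41, 45, 50, 47] -> [11, 42, 21, 25] and [41, 45, 50, 47]
  Split: [11, 42, 21, 25] -> [11, 42] and [21, 25]
    Split: [11, 42] -> [11] and [42]
    Merge: [11] + [42] -> [11, 42]
    Split: [21, 25] -> [21] and [25]
    Merge: [21] + [25] -> [21, 25]
  Merge: [11, 42] + [21, 25] -> [11, 21, 25, 42]
  Split: [41, 45, 50, 47] -> [41, 45] and [50, 47]
    Split: [41, 45] -> [41] and [45]
    Merge: [41] + [45] -> [41, 45]
    Split: [50, 47] -> [50] and [47]
    Merge: [50] + [47] -> [47, 50]
  Merge: [41, 45] + [47, 50] -> [41, 45, 47, 50]
Merge: [11, 21, 25, 42] + [41, 45, 47, 50] -> [11, 21, 25, 41, 42, 45, 47, 50]

Final sorted array: [11, 21, 25, 41, 42, 45, 47, 50]

The merge sort proceeds by recursively splitting the array and merging sorted halves.
After all merges, the sorted array is [11, 21, 25, 41, 42, 45, 47, 50].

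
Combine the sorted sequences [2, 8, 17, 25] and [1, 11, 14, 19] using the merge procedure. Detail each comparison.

Merging process:

Compare 2 vs 1: take 1 from right. Merged: [1]
Compare 2 vs 11: take 2 from left. Merged: [1, 2]
Compare 8 vs 11: take 8 from left. Merged: [1, 2, 8]
Compare 17 vs 11: take 11 from right. Merged: [1, 2, 8, 11]
Compare 17 vs 14: take 14 from right. Merged: [1, 2, 8, 11, 14]
Compare 17 vs 19: take 17 from left. Merged: [1, 2, 8, 11, 14, 17]
Compare 25 vs 19: take 19 from right. Merged: [1, 2, 8, 11, 14, 17, 19]
Append remaining from left: [25]. Merged: [1, 2, 8, 11, 14, 17, 19, 25]

Final merged array: [1, 2, 8, 11, 14, 17, 19, 25]
Total comparisons: 7

The merged array is [1, 2, 8, 11, 14, 17, 19, 25], requiring 7 comparisons. The merge step runs in O(n) time where n is the total number of elements.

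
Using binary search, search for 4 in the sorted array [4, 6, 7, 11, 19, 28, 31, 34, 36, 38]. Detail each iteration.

Binary search for 4 in [4, 6, 7, 11, 19, 28, 31, 34, 36, 38]:

lo=0, hi=9, mid=4, arr[mid]=19 -> 19 > 4, search left half
lo=0, hi=3, mid=1, arr[mid]=6 -> 6 > 4, search left half
lo=0, hi=0, mid=0, arr[mid]=4 -> Found target at index 0!

Binary search finds 4 at index 0 after 3 comparisons. The search repeatedly halves the search space by comparing with the middle element.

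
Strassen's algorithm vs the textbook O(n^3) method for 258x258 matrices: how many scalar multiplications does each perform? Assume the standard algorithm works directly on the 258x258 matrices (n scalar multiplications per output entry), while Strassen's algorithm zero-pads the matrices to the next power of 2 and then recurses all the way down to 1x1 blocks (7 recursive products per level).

Matrix multiplication for 258x258 matrices:

Strassen's algorithm requires power-of-2 dimensions. Pad 258x258 to 512x512 (next power of 2).

Standard algorithm: 258^3 = 17173512 multiplications
Strassen's algorithm: 7^(log2(512)) = 7^9 = 40353607 multiplications
Difference: 17173512 - 40353607 = -23180095 (Strassen uses MORE here due to padding overhead — for small or just-over-power-of-2 n, padding can outweigh the per-level savings)

Standard: 17173512 multiplications (258^3). Strassen: 40353607 multiplications (7^9, after padding to 512x512). Strassen reduces 8 recursive multiplications to 7 at each level.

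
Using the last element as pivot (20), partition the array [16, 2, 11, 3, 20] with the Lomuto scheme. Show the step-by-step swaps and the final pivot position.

Lomuto partition with pivot = 20:

Initial array: [16, 2, 11, 3, 20]

arr[0]=16 <= 20: swap with position 0, array becomes [16, 2, 11, 3, 20]
arr[1]=2 <= 20: swap with position 1, array becomes [16, 2, 11, 3, 20]
arr[2]=11 <= 20: swap with position 2, array becomes [16, 2, 11, 3, 20]
arr[3]=3 <= 20: swap with position 3, array becomes [16, 2, 11, 3, 20]

Place pivot at position 4: [16, 2, 11, 3, 20]
Pivot position: 4

After partitioning with pivot 20, the array becomes [16, 2, 11, 3, 20]. The pivot is placed at index 4. All elements to the left of the pivot are <= 20, and all elements to the right are > 20.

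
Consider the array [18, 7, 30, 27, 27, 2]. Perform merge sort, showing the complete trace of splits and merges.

Merge sort trace:

Split: [18, 7, 30, 27, 27, 2] -> [18, 7, 30] and [27, 27, 2]
  Split: [18, 7, 30] -> [18] and [7, 30]
    Split: [7, 30] -> [7] and [30]
    Merge: [7] + [30] -> [7, 30]
  Merge: [18] + [7, 30] -> [7, 18, 30]
  Split: [27, 27, 2] -> [27] and [27, 2]
    Split: [27, 2] -> [27] and [2]
    Merge: [27] + [2] -> [2, 27]
  Merge: [27] + [2, 27] -> [2, 27, 27]
Merge: [7, 18, 30] + [2, 27, 27] -> [2, 7, 18, 27, 27, 30]

Final sorted array: [2, 7, 18, 27, 27, 30]

The merge sort proceeds by recursively splitting the array and merging sorted halves.
After all merges, the sorted array is [2, 7, 18, 27, 27, 30].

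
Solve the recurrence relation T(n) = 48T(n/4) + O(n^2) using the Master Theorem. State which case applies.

Master Theorem for T(n) = 48T(n/4) + O(n^2):

a = 48, b = 4, c = 2
log_b(a) = log_4(48) = 2.7925

Case 1: c = 2 < log_4(48) = 2.7925
T(n) = O(n^(log_4 48))

For T(n) = 48T(n/4) + O(n^2): log_4(48) = 2.7925. This is Case 1 of the Master Theorem (c < log_b(a), work dominated by leaves), giving O(n^(log_4 48)).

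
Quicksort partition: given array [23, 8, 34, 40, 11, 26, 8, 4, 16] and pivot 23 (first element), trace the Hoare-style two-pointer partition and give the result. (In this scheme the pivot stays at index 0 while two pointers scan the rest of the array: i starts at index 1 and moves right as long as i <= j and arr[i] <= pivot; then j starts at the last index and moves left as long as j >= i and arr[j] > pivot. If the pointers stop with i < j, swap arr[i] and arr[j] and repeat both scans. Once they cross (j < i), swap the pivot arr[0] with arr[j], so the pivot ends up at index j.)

Hoare-style two-pointer partition with pivot = 23:

Initial array: [23, 8, 34, 40, 11, 26, 8, 4, 16]

Pointers start at i = 1, j = 8.
i stops at index 2 (arr[2]=34 > 23), j stops at index 8 (arr[8]=16 <= 23): swap arr[2] and arr[8], array becomes [23, 8, 16, 40, 11, 26, 8, 4, 34]
i stops at index 3 (arr[3]=40 > 23), j stops at index 7 (arr[7]=4 <= 23): swap arr[3] and arr[7], array becomes [23, 8, 16, 4, 11, 26, 8, 40, 34]
i stops at index 5 (arr[5]=26 > 23), j stops at index 6 (arr[6]=8 <= 23): swap arr[5] and arr[6], array becomes [23, 8, 16, 4, 11, 8, 26, 40, 34]
i ends at 6, j ends at 5: the pointers have crossed (j < i), so scanning stops.

Swap pivot arr[0] with arr[5] to place pivot at position 5: [8, 8, 16, 4, 11, 23, 26, 40, 34]
Pivot position: 5

After partitioning with pivot 23, the array becomes [8, 8, 16, 4, 11, 23, 26, 40, 34]. The pivot is placed at index 5. All elements to the left of the pivot are <= 23, and all elements to the right are > 23.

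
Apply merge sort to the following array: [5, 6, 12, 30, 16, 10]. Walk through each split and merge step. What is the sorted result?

Merge sort trace:

Split: [5, 6, 12, 30, 16, 10] -> [5, 6, 12] and [30, 16, 10]
  Split: [5, 6, 12] -> [5] and [6, 12]
    Split: [6, 12] -> [6] and [12]
    Merge: [6] + [12] -> [6, 12]
  Merge: [5] + [6, 12] -> [5, 6, 12]
  Split: [30, 16, 10] -> [30] and [16, 10]
    Split: [16, 10] -> [16] and [10]
    Merge: [16] + [10] -> [10, 16]
  Merge: [30] + [10, 16] -> [10, 16, 30]
Merge: [5, 6, 12] + [10, 16, 30] -> [5, 6, 10, 12, 16, 30]

Final sorted array: [5, 6, 10, 12, 16, 30]

The merge sort proceeds by recursively splitting the array and merging sorted halves.
After all merges, the sorted array is [5, 6, 10, 12, 16, 30].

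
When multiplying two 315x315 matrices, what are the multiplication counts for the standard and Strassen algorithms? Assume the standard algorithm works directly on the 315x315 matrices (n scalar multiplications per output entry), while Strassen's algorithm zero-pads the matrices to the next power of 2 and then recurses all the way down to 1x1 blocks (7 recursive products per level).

Matrix multiplication for 315x315 matrices:

Strassen's algorithm requires power-of-2 dimensions. Pad 315x315 to 512x512 (next power of 2).

Standard algorithm: 315^3 = 31255875 multiplications
Strassen's algorithm: 7^(log2(512)) = 7^9 = 40353607 multiplications
Difference: 31255875 - 40353607 = -9097732 (Strassen uses MORE here due to padding overhead — for small or just-over-power-of-2 n, padding can outweigh the per-level savings)

Standard: 31255875 multiplications (315^3). Strassen: 40353607 multiplications (7^9, after padding to 512x512). Strassen reduces 8 recursive multiplications to 7 at each level.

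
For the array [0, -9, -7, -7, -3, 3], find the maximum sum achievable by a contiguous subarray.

Using Kadane's algorithm on [0, -9, -7, -7, -3, 3]:

Scanning through the array:
Position 1 (value -9): max_ending_here = -9, max_so_far = 0
Position 2 (value -7): max_ending_here = -7, max_so_far = 0
Position 3 (value -7): max_ending_here = -7, max_so_far = 0
Position 4 (value -3): max_ending_here = -3, max_so_far = 0
Position 5 (value 3): max_ending_here = 3, max_so_far = 3

Maximum subarray: [3]
Maximum sum: 3

The maximum subarray is [3] with sum 3. This subarray runs from index 5 to index 5.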